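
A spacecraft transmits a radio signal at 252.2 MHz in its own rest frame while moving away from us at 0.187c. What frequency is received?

208.7 MHz

Relativistic Doppler for frequency: f' = f₀ · √((1 − β)/(1 + β)).
f' = 252.2 × √(0.8130/1.1870) = 252.2 × 0.82760 ≈ 208.7 MHz.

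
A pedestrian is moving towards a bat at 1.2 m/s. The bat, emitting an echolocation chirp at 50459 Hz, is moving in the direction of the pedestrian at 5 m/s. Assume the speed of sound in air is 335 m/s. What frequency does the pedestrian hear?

51407 Hz

General Doppler shift: f' = f · (v + v_o)/(v − v_s).
f' = 50459 × (335 + 1.2)/(335 − 5) = 50459 × 336.2/330 ≈ 51407 Hz.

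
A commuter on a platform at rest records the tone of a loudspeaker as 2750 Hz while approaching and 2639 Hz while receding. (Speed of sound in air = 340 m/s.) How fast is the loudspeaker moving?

f₁/f₂ = (v + v_s)/(v − v_s), so v_s = v · (f₁ − f₂)/(f₁ + f₂).
v_s = 340 × (2750 − 2639)/(2750 + 2639) = 340 × 111/5389 ≈ 7.0 m/s.

7.0 m/s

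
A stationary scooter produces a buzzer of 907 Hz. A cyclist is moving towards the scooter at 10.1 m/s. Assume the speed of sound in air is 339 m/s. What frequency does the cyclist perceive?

Only the observer moves, toward the source, so f' = f · (v + v_o)/v.
f' = 907 × (339 + 10.1)/339 = 907 × 349.1/339 ≈ 934 Hz.

934 Hz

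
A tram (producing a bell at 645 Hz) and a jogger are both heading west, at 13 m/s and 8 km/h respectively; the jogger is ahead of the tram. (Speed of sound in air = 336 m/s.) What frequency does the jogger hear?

8 km/h = 2.222 m/s.
The jogger is ahead, so the tram is moving toward it while the jogger is moving away from the tram.
General Doppler shift: f' = f · (v − v_o)/(v − v_s).
f' = 645 × (336 − 2.222)/(336 − 13) = 645 × 333.78/323 ≈ 667 Hz.

667 Hz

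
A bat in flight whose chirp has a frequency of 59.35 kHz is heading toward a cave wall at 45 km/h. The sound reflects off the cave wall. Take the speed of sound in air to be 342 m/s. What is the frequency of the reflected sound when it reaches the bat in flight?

63.9 kHz

45 km/h = 12.5 m/s.
The cave wall receives the sound from a moving source: f₁ = f₀ · v/(v − v_e) = 59.35 × 342/329.5 ≈ 61.6 kHz.
On the return leg the bat in flight is a moving observer: f₂ = f₁ · (v + v_e)/v = 61.6 × 354.5/342 ≈ 63.9 kHz.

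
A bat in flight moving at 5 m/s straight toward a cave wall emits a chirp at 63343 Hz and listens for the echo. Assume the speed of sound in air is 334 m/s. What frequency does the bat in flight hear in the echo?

65268 Hz

The cave wall receives the sound from a moving source: f₁ = f₀ · v/(v − v_e) = 63343 × 334/329 ≈ 64306 Hz.
On the return leg the bat in flight is a moving observer: f₂ = f₁ · (v + v_e)/v = 64306 × 339/334 ≈ 65268 Hz.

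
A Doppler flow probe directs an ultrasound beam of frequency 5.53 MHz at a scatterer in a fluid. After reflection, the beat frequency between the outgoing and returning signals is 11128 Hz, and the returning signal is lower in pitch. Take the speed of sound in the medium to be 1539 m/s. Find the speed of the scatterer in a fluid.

Double Doppler shift off a moving reflector: f₂ = f₀ · (v + u)/(v − u) (u > 0 toward emitter).
Returning signal is lower, so f₂ = f₀ − Δf = 5530000 − 11128 = 5518872 Hz.
Rearranging, u = v · (f₂ − f₀)/(f₂ + f₀) = 1539 × -11128/11048872 ≈ -1.55 m/s.
So the scatterer in a fluid is moving at 1.55 m/s away from the emitter.

1.55 m/s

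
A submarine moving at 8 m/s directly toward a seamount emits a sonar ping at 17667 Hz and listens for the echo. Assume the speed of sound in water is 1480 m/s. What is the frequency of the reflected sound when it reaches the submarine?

The seamount receives the sound from a moving source: f₁ = f₀ · v/(v − v_e) = 17667 × 1480/1472 ≈ 17763 Hz.
On the return leg the submarine is a moving observer: f₂ = f₁ · (v + v_e)/v = 17763 × 1488/1480 ≈ 17859 Hz.

17859 Hz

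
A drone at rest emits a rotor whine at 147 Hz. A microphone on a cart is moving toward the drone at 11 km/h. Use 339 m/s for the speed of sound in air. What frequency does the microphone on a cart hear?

11 km/h = 3.056 m/s.
Moving observer, stationary source: f' = f · (v + v_o)/v.
f' = 147 × (339 + 3.056)/339 = 147 × 342.06/339 ≈ 148 Hz.

148 Hz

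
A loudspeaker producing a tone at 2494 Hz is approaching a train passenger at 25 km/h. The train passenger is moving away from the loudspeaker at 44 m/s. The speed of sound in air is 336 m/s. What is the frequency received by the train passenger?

25 km/h = 6.944 m/s.
General Doppler shift: f' = f · (v − v_o)/(v − v_s).
f' = 2494 × (336 − 44)/(336 − 6.944) = 2494 × 292/329.06 ≈ 2213 Hz.

2213 Hz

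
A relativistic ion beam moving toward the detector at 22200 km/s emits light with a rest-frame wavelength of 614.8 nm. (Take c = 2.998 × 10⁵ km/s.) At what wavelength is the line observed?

β = v/c = 22200/299800 = 0.0740.
Relativistic Doppler for wavelength: λ' = λ₀ · √((1 − β)/(1 + β)).
λ' = 614.8 × √(0.9260/1.0740) = 614.8 × 0.92850 ≈ 570.8 nm.

570.8 nm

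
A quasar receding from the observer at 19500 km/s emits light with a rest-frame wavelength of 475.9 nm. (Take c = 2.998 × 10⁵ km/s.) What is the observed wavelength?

β = v/c = 19500/299800 = 0.0650.
Relativistic Doppler for wavelength: λ' = λ₀ · √((1 + β)/(1 − β)).
λ' = 475.9 × √(1.0650/0.9350) = 475.9 × 1.06730 ≈ 507.9 nm.

507.9 nm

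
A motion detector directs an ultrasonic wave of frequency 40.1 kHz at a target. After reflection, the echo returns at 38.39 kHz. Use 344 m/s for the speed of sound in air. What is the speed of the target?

Double Doppler shift off a moving reflector: f₂ = f₀ · (v + u)/(v − u) (u > 0 toward emitter).
Rearranging, u = v · (f₂ − f₀)/(f₂ + f₀) = 344 × -1.71/78.49 ≈ -7.5 m/s.
So the target is moving at 7.5 m/s away from the emitter.

7.5 m/s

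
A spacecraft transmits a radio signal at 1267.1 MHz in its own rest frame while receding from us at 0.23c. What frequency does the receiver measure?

1002.5 MHz

Relativistic Doppler for frequency: f' = f₀ · √((1 − β)/(1 + β)).
f' = 1267.1 × √(0.7700/1.2300) = 1267.1 × 0.79121 ≈ 1002.5 MHz.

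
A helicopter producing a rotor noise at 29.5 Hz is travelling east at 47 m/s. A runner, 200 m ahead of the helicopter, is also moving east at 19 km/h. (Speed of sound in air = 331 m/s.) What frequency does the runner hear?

33.8 Hz

19 km/h = 5.278 m/s.
The runner is ahead, so the helicopter is moving toward it while the runner is moving away from the helicopter.
Both move, so f' = f · (v − v_o)/(v − v_s).
f' = 29.5 × (331 − 5.278)/(331 − 47) = 29.5 × 325.72/284 ≈ 33.8 Hz.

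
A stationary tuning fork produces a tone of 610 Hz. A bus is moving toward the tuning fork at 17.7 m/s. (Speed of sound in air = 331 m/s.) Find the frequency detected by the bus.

Moving observer, stationary source: f' = f · (v + v_o)/v.
f' = 610 × (331 + 17.7)/331 = 610 × 348.7/331 ≈ 643 Hz.

643 Hz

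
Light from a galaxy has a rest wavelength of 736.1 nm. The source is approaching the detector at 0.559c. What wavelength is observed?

Relativistic Doppler for wavelength: λ' = λ₀ · √((1 − β)/(1 + β)).
λ' = 736.1 × √(0.4410/1.5590) = 736.1 × 0.53186 ≈ 391.5 nm.

391.5 nm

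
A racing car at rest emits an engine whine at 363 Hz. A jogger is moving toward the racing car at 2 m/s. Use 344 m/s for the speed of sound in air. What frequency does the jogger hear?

Moving observer, stationary source: f' = f · (v + v_o)/v.
f' = 363 × (344 + 2)/344 = 363 × 346/344 ≈ 365 Hz.

365 Hz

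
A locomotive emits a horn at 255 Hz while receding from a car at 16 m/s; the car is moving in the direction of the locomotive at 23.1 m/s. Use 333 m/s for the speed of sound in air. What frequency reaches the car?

260 Hz

With source receding and observer approaching, f' = f · (v + v_o)/(v + v_s).
f' = 255 × (333 + 23.1)/(333 + 16) = 255 × 356.1/349 ≈ 260 Hz.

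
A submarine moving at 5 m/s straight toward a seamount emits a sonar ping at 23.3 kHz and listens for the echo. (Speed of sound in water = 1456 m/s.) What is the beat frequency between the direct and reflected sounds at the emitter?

161 Hz

The seamount receives the sound from a moving source: f₁ = f₀ · v/(v − v_e) = 23.3 × 1456/1451 ≈ 23.3803 kHz.
On the return leg the submarine is a moving observer: f₂ = f₁ · (v + v_e)/v = 23.3803 × 1461/1456 ≈ 23.4606 kHz.
Equivalently f₂ = f₀ · (v + v_e)/(v − v_e).
Beat against the emitted tone (with f₀ = 23300 Hz): |f₂ − f₀| = 2v_e·f₀/(v − v_e) = 2 × 5 × 23300/1451 ≈ 161 Hz.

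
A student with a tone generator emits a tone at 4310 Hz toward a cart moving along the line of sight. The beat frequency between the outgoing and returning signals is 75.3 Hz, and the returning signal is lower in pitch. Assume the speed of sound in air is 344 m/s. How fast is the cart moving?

3.0 m/s

Double Doppler shift off a moving reflector: f₂ = f₀ · (v + u)/(v − u) (u > 0 toward emitter).
Returning signal is lower, so f₂ = f₀ − Δf = 4310 − 75.3 = 4234.7 Hz.
Rearranging, u = v · (f₂ − f₀)/(f₂ + f₀) = 344 × -75.3/8544.7 ≈ -3.0 m/s.
So the cart is moving at 3.0 m/s away from the emitter.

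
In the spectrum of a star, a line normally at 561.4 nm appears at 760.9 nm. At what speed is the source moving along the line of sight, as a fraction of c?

λ'/λ₀ = 1.3554 > 1 (redshift), so the source is receding.
λ'/λ₀ = √((1 + β)/(1 − β)) for a receding source ⇒ β = (r² − 1)/(r² + 1) with r = λ'/λ₀.
β = (1.8370 − 1)/(1.8370 + 1) ≈ 0.295.

0.295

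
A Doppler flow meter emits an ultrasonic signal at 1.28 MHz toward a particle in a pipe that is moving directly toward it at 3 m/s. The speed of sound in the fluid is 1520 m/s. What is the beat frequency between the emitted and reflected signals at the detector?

At the particle in a pipe (a moving observer), f₁ = f₀ · (v + u)/v = 1.28 × 1523/1520 ≈ 1.28253 MHz.
On reflection it acts as a source moving toward the stationary detector: f₂ = f₁ · v/(v − u) = 1.28253 × 1520/1517 ≈ 1.28506 MHz.
Beat frequency (with f₀ = 1280000 Hz): |f₂ − f₀| = 2u·f₀/(v − u) = 2 × 3 × 1280000/1517 ≈ 5063 Hz.

5063 Hz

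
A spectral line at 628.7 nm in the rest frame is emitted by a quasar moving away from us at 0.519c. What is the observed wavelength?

1117.2 nm

Relativistic Doppler for wavelength: λ' = λ₀ · √((1 + β)/(1 − β)).
λ' = 628.7 × √(1.5190/0.4810) = 628.7 × 1.77708 ≈ 1117.2 nm.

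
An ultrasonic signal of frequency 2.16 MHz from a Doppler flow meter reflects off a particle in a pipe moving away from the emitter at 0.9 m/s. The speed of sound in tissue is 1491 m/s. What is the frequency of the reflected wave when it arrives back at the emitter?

At the particle in a pipe (a moving observer), f₁ = f₀ · (v − u)/v = 2.16 × 1490.1/1491 ≈ 2.159 MHz.
On reflection it acts as a source moving away from the stationary detector: f₂ = f₁ · v/(v + u) = 2.159 × 1491/1491.9 ≈ 2.157 MHz.
Equivalently f₂ = f₀ · (v − u)/(v + u).

2.157 MHz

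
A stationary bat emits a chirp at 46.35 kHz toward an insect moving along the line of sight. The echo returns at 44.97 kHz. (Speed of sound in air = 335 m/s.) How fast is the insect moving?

5.1 m/s

Double Doppler shift off a moving reflector: f₂ = f₀ · (v + u)/(v − u) (u > 0 toward emitter).
Rearranging, u = v · (f₂ − f₀)/(f₂ + f₀) = 335 × -1.38/91.32 ≈ -5.1 m/s.
So the insect is moving at 5.1 m/s away from the emitter.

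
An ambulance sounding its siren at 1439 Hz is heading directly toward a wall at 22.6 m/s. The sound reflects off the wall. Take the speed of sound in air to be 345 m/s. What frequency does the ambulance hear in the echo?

The wall receives the sound from a moving source: f₁ = f₀ · v/(v − v_e) = 1439 × 345/322.4 ≈ 1540 Hz.
On the return leg the ambulance is a moving observer: f₂ = f₁ · (v + v_e)/v = 1540 × 367.6/345 ≈ 1641 Hz.

1641 Hz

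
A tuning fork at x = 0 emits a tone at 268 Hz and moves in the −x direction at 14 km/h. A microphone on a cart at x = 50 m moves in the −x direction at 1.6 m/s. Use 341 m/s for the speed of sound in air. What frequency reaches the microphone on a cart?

14 km/h = 3.889 m/s.
The observer lies on the +x side, so the source is heading away from the observer and the observer is heading toward the source.
General Doppler shift: f' = f · (v + v_o)/(v + v_s).
f' = 268 × (341 + 1.6)/(341 + 3.889) = 268 × 342.6/344.89 ≈ 266 Hz.

266 Hz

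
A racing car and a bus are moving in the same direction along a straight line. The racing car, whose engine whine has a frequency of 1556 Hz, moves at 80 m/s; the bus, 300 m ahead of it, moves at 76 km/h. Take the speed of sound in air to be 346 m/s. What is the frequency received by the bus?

76 km/h = 21.11 m/s.
The bus is ahead, so the racing car is moving toward it while the bus is moving away from the racing car.
General Doppler shift: f' = f · (v − v_o)/(v − v_s).
f' = 1556 × (346 − 21.11)/(346 − 80) = 1556 × 324.89/266 ≈ 1900 Hz.

1900 Hz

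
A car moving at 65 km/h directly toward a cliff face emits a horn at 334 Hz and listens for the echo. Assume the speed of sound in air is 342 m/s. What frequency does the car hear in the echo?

371 Hz

65 km/h = 18.06 m/s.
The cliff face receives the sound from a moving source: f₁ = f₀ · v/(v − v_e) = 334 × 342/323.94 ≈ 353 Hz.
On the return leg the car is a moving observer: f₂ = f₁ · (v + v_e)/v = 353 × 360.06/342 ≈ 371 Hz.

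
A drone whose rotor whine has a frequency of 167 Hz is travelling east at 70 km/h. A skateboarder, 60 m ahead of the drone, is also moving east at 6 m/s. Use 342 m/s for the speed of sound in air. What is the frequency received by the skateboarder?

70 km/h = 19.44 m/s.
The skateboarder is ahead, so the drone is moving toward it while the skateboarder is moving away from the drone.
General Doppler shift: f' = f · (v − v_o)/(v − v_s).
f' = 167 × (342 − 6)/(342 − 19.44) = 167 × 336/322.56 ≈ 174 Hz.

174 Hz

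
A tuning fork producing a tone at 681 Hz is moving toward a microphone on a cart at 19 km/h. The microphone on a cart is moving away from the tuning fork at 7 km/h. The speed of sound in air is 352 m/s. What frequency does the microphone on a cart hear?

19 km/h = 5.278 m/s; 7 km/h = 1.944 m/s.
With source approaching and observer receding, f' = f · (v − v_o)/(v − v_s).
f' = 681 × (352 − 1.944)/(352 − 5.278) = 681 × 350.06/346.72 ≈ 688 Hz.

688 Hz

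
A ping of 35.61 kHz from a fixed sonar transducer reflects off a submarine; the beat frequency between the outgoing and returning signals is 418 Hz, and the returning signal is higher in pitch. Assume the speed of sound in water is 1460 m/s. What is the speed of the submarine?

Double Doppler shift off a moving reflector: f₂ = f₀ · (v + u)/(v − u) (u > 0 toward emitter).
Returning signal is higher, so f₂ = f₀ + Δf = 35610 + 418 = 36028 Hz.
Rearranging, u = v · (f₂ − f₀)/(f₂ + f₀) = 1460 × 418/71638 ≈ 8.5 m/s.
So the submarine is moving at 8.5 m/s toward the emitter.

8.5 m/s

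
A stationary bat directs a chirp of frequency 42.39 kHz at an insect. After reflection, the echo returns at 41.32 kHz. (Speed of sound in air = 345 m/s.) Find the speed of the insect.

4.4 m/s

Double Doppler shift off a moving reflector: f₂ = f₀ · (v + u)/(v − u) (u > 0 toward emitter).
Rearranging, u = v · (f₂ − f₀)/(f₂ + f₀) = 345 × -1.07/83.71 ≈ -4.4 m/s.
So the insect is moving at 4.4 m/s away from the emitter.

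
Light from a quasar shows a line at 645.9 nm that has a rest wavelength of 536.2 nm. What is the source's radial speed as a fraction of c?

0.184c

λ'/λ₀ = 1.2046 > 1 (redshift), so the source is receding.
λ'/λ₀ = √((1 + β)/(1 − β)) for a receding source ⇒ β = (r² − 1)/(r² + 1) with r = λ'/λ₀.
β = (1.4510 − 1)/(1.4510 + 1) ≈ 0.184.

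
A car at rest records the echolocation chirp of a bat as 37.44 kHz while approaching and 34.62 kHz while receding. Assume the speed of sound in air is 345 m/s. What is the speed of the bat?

13.5 m/s

f₁/f₂ = (v + v_s)/(v − v_s), so v_s = v · (f₁ − f₂)/(f₁ + f₂).
v_s = 345 × (37.44 − 34.62)/(37.44 + 34.62) = 345 × 2.82/72.06 ≈ 13.5 m/s.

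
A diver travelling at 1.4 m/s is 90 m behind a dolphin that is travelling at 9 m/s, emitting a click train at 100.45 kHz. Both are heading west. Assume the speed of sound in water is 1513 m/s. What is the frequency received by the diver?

The diver is behind, so the dolphin is moving away from it while the diver is moving toward the dolphin.
General Doppler shift: f' = f · (v + v_o)/(v + v_s).
f' = 100.45 × (1513 + 1.4)/(1513 + 9) = 100.45 × 1514.4/1522 ≈ 99.9 kHz.

99.9 kHz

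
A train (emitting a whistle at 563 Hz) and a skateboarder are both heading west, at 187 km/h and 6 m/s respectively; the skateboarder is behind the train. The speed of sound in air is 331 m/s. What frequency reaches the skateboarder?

495 Hz

187 km/h = 51.94 m/s.
The skateboarder is behind, so the train is moving away from it while the skateboarder is moving toward the train.
Both move, so f' = f · (v + v_o)/(v + v_s).
f' = 563 × (331 + 6)/(331 + 51.94) = 563 × 337/382.94 ≈ 495 Hz.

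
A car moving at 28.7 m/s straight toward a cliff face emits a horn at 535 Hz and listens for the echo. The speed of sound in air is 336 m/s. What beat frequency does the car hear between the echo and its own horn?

The cliff face receives the sound from a moving source: f₁ = f₀ · v/(v − v_e) = 535 × 336/307.3 ≈ 585.0 Hz.
On the return leg the car is a moving observer: f₂ = f₁ · (v + v_e)/v = 585.0 × 364.7/336 ≈ 634.9 Hz.
Beat against the emitted tone: |f₂ − f₀| = 2v_e·f₀/(v − v_e) = 2 × 28.7 × 535/307.3 ≈ 100 Hz.

100 Hz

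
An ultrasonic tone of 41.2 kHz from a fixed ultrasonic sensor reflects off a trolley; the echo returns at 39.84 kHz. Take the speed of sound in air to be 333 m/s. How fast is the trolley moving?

Double Doppler shift off a moving reflector: f₂ = f₀ · (v + u)/(v − u) (u > 0 toward emitter).
Rearranging, u = v · (f₂ − f₀)/(f₂ + f₀) = 333 × -1.36/81.04 ≈ -5.6 m/s.
So the trolley is moving at 5.6 m/s away from the emitter.

5.6 m/s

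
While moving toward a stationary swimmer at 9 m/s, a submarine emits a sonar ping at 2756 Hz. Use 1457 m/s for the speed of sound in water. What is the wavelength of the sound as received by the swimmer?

Only the source moves, toward the listener, so f' = f · v/(v − v_s).
f' = 2756 × 1457/(1457 − 9) ≈ 2773 Hz.
λ' = v/f' = 1457/2773.13 ≈ 52.5 cm.

52.5 cm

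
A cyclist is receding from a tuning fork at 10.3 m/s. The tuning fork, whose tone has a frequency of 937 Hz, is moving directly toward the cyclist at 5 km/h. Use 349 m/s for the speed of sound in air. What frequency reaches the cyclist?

5 km/h = 1.389 m/s.
General Doppler shift: f' = f · (v − v_o)/(v − v_s).
f' = 937 × (349 − 10.3)/(349 − 1.389) = 937 × 338.7/347.61 ≈ 913 Hz.

913 Hz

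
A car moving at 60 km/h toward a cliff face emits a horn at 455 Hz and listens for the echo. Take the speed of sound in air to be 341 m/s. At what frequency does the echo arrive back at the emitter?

60 km/h = 16.67 m/s.
The cliff face receives the sound from a moving source: f₁ = f₀ · v/(v − v_e) = 455 × 341/324.33 ≈ 478 Hz.
On the return leg the car is a moving observer: f₂ = f₁ · (v + v_e)/v = 478 × 357.67/341 ≈ 502 Hz.

502 Hz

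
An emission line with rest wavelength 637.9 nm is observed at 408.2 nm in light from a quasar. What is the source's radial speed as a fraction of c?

0.419c

λ'/λ₀ = 0.6399 < 1 (blueshift), so the source is approaching.
λ'/λ₀ = √((1 − β)/(1 + β)) for an approaching source ⇒ β = (1 − r²)/(1 + r²) with r = λ'/λ₀.
β = (1 − 0.4095)/(1 + 0.4095) ≈ 0.419.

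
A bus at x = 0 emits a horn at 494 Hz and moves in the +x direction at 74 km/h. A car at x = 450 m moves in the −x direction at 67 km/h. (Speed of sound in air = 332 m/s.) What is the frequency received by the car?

74 km/h = 20.56 m/s; 67 km/h = 18.61 m/s.
The observer lies on the +x side, so the source is heading toward the observer and the observer is heading toward the source.
With source approaching and observer approaching, f' = f · (v + v_o)/(v − v_s).
f' = 494 × (332 + 18.61)/(332 − 20.56) = 494 × 350.61/311.44 ≈ 556 Hz.

556 Hz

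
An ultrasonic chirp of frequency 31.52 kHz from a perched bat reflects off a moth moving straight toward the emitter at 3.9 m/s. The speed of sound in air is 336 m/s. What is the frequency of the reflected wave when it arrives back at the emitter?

At the moth (a moving observer), f₁ = f₀ · (v + u)/v = 31.52 × 339.9/336 ≈ 31.9 kHz.
On reflection it acts as a source moving toward the stationary detector: f₂ = f₁ · v/(v − u) = 31.9 × 336/332.1 ≈ 32.3 kHz.
Equivalently f₂ = f₀ · (v + u)/(v − u).

32.3 kHz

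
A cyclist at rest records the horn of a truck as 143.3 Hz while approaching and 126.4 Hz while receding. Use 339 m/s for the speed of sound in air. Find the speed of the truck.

f₁/f₂ = (v + v_s)/(v − v_s), so v_s = v · (f₁ − f₂)/(f₁ + f₂).
v_s = 339 × (143.3 − 126.4)/(143.3 + 126.4) = 339 × 16.9/269.7 ≈ 21.2 m/s.

21.2 m/s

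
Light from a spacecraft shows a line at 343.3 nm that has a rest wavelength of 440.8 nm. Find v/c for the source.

λ'/λ₀ = 0.7788 < 1 (blueshift), so the source is approaching.
λ'/λ₀ = √((1 − β)/(1 + β)) for an approaching source ⇒ β = (1 − r²)/(1 + r²) with r = λ'/λ₀.
β = (1 − 0.6065)/(1 + 0.6065) ≈ 0.245.

0.245c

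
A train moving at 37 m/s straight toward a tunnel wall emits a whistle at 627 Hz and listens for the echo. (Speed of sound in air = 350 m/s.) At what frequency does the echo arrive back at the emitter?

775 Hz

The tunnel wall receives the sound from a moving source: f₁ = f₀ · v/(v − v_e) = 627 × 350/313 ≈ 701 Hz.
On the return leg the train is a moving observer: f₂ = f₁ · (v + v_e)/v = 701 × 387/350 ≈ 775 Hz.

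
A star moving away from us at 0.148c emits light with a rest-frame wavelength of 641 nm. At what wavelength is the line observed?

Relativistic Doppler for wavelength: λ' = λ₀ · √((1 + β)/(1 − β)).
λ' = 641 × √(1.1480/0.8520) = 641 × 1.16078 ≈ 744.1 nm.

744.1 nm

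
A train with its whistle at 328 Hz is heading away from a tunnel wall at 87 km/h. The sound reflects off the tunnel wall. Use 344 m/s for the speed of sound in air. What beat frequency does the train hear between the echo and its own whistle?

87 km/h = 24.17 m/s.
The tunnel wall receives the sound from a moving source: f₁ = f₀ · v/(v + v_e) = 328 × 344/368.17 ≈ 306.5 Hz.
On the return leg the train is a moving observer: f₂ = f₁ · (v − v_e)/v = 306.5 × 319.83/344 ≈ 284.9 Hz.
Beat against the emitted tone: |f₂ − f₀| = 2v_e·f₀/(v + v_e) = 2 × 24.17 × 328/368.17 ≈ 43.1 Hz.

43.1 Hz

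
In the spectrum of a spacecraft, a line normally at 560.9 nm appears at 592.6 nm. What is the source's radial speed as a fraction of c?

λ'/λ₀ = 1.0565 > 1 (redshift), so the source is receding.
λ'/λ₀ = √((1 + β)/(1 − β)) for a receding source ⇒ β = (r² − 1)/(r² + 1) with r = λ'/λ₀.
β = (1.1162 − 1)/(1.1162 + 1) ≈ 0.055.

0.055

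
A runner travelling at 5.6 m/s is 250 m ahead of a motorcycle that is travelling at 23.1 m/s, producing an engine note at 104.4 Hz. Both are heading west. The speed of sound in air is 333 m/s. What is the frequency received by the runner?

110 Hz

The runner is ahead, so the motorcycle is moving toward it while the runner is moving away from the motorcycle.
Both move, so f' = f · (v − v_o)/(v − v_s).
f' = 104.4 × (333 − 5.6)/(333 − 23.1) = 104.4 × 327.4/309.9 ≈ 110 Hz.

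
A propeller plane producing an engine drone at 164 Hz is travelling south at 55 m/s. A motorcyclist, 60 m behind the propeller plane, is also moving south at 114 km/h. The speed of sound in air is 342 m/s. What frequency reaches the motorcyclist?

154 Hz

114 km/h = 31.67 m/s.
The motorcyclist is behind, so the propeller plane is moving away from it while the motorcyclist is moving toward the propeller plane.
General Doppler shift: f' = f · (v + v_o)/(v + v_s).
f' = 164 × (342 + 31.67)/(342 + 55) = 164 × 373.67/397 ≈ 154 Hz.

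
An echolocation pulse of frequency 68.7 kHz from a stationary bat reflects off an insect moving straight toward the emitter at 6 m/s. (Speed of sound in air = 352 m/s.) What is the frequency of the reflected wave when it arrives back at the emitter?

At the insect (a moving observer), f₁ = f₀ · (v + u)/v = 68.7 × 358/352 ≈ 69.9 kHz.
The reflection then acts as a moving source: f₂ = f₁ · v/(v − u) ≈ 71.1 kHz.
Equivalently f₂ = f₀ · (v + u)/(v − u).

71.1 kHz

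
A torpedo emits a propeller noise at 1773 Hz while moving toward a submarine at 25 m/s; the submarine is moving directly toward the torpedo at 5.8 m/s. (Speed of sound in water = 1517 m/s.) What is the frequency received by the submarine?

With source approaching and observer approaching, f' = f · (v + v_o)/(v − v_s).
f' = 1773 × (1517 + 5.8)/(1517 − 25) = 1773 × 1522.8/1492 ≈ 1810 Hz.

1810 Hz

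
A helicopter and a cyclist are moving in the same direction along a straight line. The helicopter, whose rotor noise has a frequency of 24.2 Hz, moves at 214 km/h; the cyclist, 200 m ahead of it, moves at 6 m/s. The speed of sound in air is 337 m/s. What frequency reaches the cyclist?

28.9 Hz

214 km/h = 59.44 m/s.
The cyclist is ahead, so the helicopter is moving toward it while the cyclist is moving away from the helicopter.
Both move, so f' = f · (v − v_o)/(v − v_s).
f' = 24.2 × (337 − 6)/(337 − 59.44) = 24.2 × 331/277.56 ≈ 28.9 Hz.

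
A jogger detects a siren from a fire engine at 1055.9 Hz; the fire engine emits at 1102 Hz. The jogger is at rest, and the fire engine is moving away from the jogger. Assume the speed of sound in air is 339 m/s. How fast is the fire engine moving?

f' = f · v/(v + v_s) ⇒ v_s = v · |1 − f/f'|.
v_s = 339 × |1 − 1102/1055.9| = 339 × 0.04366 ≈ 14.8 m/s.

14.8 m/s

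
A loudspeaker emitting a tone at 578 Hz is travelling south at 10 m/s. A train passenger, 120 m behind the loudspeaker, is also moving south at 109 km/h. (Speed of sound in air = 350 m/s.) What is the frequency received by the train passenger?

611 Hz

109 km/h = 30.28 m/s.
The train passenger is behind, so the loudspeaker is moving away from it while the train passenger is moving toward the loudspeaker.
Both move, so f' = f · (v + v_o)/(v + v_s).
f' = 578 × (350 + 30.28)/(350 + 10) = 578 × 380.28/360 ≈ 611 Hz.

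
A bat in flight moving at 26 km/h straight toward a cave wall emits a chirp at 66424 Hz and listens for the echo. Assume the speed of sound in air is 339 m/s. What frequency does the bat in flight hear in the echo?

26 km/h = 7.222 m/s.
The cave wall receives the sound from a moving source: f₁ = f₀ · v/(v − v_e) = 66424 × 339/331.78 ≈ 67870 Hz.
On the return leg the bat in flight is a moving observer: f₂ = f₁ · (v + v_e)/v = 67870 × 346.22/339 ≈ 69316 Hz.

69316 Hz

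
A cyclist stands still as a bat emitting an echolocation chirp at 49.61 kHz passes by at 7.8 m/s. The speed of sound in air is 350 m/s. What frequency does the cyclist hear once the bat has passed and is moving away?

Receding: f₂ = f · v/(v + v_s) = 49.61 × 350/357.8 ≈ 48.5 kHz.

48.5 kHz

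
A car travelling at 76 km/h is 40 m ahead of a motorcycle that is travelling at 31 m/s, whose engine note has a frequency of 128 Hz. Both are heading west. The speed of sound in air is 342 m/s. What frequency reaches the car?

76 km/h = 21.11 m/s.
The car is ahead, so the motorcycle is moving toward it while the car is moving away from the motorcycle.
Both move, so f' = f · (v − v_o)/(v − v_s).
f' = 128 × (342 − 21.11)/(342 − 31) = 128 × 320.89/311 ≈ 132 Hz.

132 Hz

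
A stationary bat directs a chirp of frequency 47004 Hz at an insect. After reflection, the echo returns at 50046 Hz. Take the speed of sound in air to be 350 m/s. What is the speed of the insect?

Double Doppler shift off a moving reflector: f₂ = f₀ · (v + u)/(v − u) (u > 0 toward emitter).
Rearranging, u = v · (f₂ − f₀)/(f₂ + f₀) = 350 × 3042/97050 ≈ 11.0 m/s.
So the insect is moving at 11.0 m/s toward the emitter.

11.0 m/s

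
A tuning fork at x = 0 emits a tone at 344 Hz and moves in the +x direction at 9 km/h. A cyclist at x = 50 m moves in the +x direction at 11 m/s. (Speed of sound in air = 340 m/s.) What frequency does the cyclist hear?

335 Hz

9 km/h = 2.5 m/s.
The observer lies on the +x side, so the source is heading toward the observer and the observer is heading away from the source.
General Doppler shift: f' = f · (v − v_o)/(v − v_s).
f' = 344 × (340 − 11)/(340 − 2.5) = 344 × 329/337.5 ≈ 335 Hz.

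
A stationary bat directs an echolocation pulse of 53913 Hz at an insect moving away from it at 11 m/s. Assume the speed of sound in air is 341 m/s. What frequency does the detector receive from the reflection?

50543 Hz

The insect first receives the wave as a moving observer: f₁ = f₀ · (v − u)/v = 53913 × (341 − 11)/341 ≈ 52174 Hz.
On reflection it acts as a source moving away from the stationary detector: f₂ = f₁ · v/(v + u) = 52174 × 341/352 ≈ 50543 Hz.
Equivalently f₂ = f₀ · (v − u)/(v + u).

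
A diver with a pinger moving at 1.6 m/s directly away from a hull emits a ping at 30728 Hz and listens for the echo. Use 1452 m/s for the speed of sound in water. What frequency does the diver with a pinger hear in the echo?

The hull receives the sound from a moving source: f₁ = f₀ · v/(v + v_e) = 30728 × 1452/1453.6 ≈ 30694 Hz.
On the return leg the diver with a pinger is a moving observer: f₂ = f₁ · (v − v_e)/v = 30694 × 1450.4/1452 ≈ 30660 Hz.
Equivalently f₂ = f₀ · (v − v_e)/(v + v_e).

30660 Hz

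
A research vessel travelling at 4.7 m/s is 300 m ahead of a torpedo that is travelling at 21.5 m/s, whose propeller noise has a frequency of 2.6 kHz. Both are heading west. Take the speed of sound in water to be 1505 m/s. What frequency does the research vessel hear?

2.63 kHz

The research vessel is ahead, so the torpedo is moving toward it while the research vessel is moving away from the torpedo.
Both move, so f' = f · (v − v_o)/(v − v_s).
f' = 2.6 × (1505 − 4.7)/(1505 − 21.5) = 2.6 × 1500.3/1483.5 ≈ 2.63 kHz.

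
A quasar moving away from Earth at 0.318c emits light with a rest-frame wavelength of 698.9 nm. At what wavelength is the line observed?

971.6 nm

Relativistic Doppler for wavelength: λ' = λ₀ · √((1 + β)/(1 − β)).
λ' = 698.9 × √(1.3180/0.6820) = 698.9 × 1.39016 ≈ 971.6 nm.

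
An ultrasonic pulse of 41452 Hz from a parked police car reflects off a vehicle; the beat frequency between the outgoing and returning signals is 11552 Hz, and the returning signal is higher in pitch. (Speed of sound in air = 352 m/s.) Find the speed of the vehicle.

43 m/s

Double Doppler shift off a moving reflector: f₂ = f₀ · (v + u)/(v − u) (u > 0 toward emitter).
Returning signal is higher, so f₂ = f₀ + Δf = 41452 + 11552 = 53004 Hz.
Rearranging, u = v · (f₂ − f₀)/(f₂ + f₀) = 352 × 11552/94456 ≈ 43 m/s.
So the vehicle is moving at 43 m/s toward the emitter.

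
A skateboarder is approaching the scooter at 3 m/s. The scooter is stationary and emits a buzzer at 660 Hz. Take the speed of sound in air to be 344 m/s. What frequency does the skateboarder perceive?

666 Hz

Only the observer moves, toward the source, so f' = f · (v + v_o)/v.
f' = 660 × (344 + 3)/344 = 660 × 347/344 ≈ 666 Hz.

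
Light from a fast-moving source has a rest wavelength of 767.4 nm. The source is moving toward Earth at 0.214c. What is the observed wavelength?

617.5 nm

Relativistic Doppler for wavelength: λ' = λ₀ · √((1 − β)/(1 + β)).
λ' = 767.4 × √(0.7860/1.2140) = 767.4 × 0.80464 ≈ 617.5 nm.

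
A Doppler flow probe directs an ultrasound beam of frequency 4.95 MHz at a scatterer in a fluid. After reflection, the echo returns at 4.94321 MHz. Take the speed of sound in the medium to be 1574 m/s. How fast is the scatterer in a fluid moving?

Double Doppler shift off a moving reflector: f₂ = f₀ · (v + u)/(v − u) (u > 0 toward emitter).
Rearranging, u = v · (f₂ − f₀)/(f₂ + f₀) = 1574 × -0.00679/9.89321 ≈ -1.08 m/s.
So the scatterer in a fluid is moving at 1.08 m/s away from the emitter.

1.08 m/s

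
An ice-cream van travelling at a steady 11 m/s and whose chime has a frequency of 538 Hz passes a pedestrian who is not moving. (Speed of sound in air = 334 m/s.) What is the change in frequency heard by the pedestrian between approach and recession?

Approaching: f₁ = f · v/(v − v_s) = 538 × 334/323 ≈ 556.3 Hz.
Receding: f₂ = f · v/(v + v_s) = 538 × 334/345 ≈ 520.8 Hz.
Drop: f₁ − f₂ = 2f·v·v_s/(v² − v_s²) = 2 × 538 × 334 × 11/(334² − 11²) ≈ 35.5 Hz.

35.5 Hz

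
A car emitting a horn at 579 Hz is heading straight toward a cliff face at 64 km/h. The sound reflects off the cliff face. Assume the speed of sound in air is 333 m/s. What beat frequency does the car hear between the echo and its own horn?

64 km/h = 17.78 m/s.
The cliff face receives the sound from a moving source: f₁ = f₀ · v/(v − v_e) = 579 × 333/315.22 ≈ 611.7 Hz.
On the return leg the car is a moving observer: f₂ = f₁ · (v + v_e)/v = 611.7 × 350.78/333 ≈ 644.3 Hz.
Beat against the emitted tone: |f₂ − f₀| = 2v_e·f₀/(v − v_e) = 2 × 17.78 × 579/315.22 ≈ 65 Hz.

65 Hz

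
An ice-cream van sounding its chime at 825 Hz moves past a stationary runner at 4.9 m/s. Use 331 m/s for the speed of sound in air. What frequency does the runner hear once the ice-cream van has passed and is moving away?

813 Hz

Receding: f₂ = f · v/(v + v_s) = 825 × 331/335.9 ≈ 813 Hz.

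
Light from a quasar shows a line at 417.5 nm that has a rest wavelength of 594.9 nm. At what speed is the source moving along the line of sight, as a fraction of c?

λ'/λ₀ = 0.7018 < 1 (blueshift), so the source is approaching.
λ'/λ₀ = √((1 − β)/(1 + β)) for an approaching source ⇒ β = (1 − r²)/(1 + r²) with r = λ'/λ₀.
β = (1 − 0.4925)/(1 + 0.4925) ≈ 0.340.

0.340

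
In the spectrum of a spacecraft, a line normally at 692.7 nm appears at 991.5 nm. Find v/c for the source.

0.344

λ'/λ₀ = 1.4314 > 1 (redshift), so the source is receding.
λ'/λ₀ = √((1 + β)/(1 − β)) for a receding source ⇒ β = (r² − 1)/(r² + 1) with r = λ'/λ₀.
β = (2.0488 − 1)/(2.0488 + 1) ≈ 0.344.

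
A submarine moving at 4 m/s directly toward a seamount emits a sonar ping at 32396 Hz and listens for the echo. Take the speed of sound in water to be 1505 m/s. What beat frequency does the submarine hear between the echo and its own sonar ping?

173 Hz

The seamount receives the sound from a moving source: f₁ = f₀ · v/(v − v_e) = 32396 × 1505/1501 ≈ 32482.3 Hz.
On the return leg the submarine is a moving observer: f₂ = f₁ · (v + v_e)/v = 32482.3 × 1509/1505 ≈ 32568.7 Hz.
Equivalently f₂ = f₀ · (v + v_e)/(v − v_e).
Beat against the emitted tone: |f₂ − f₀| = 2v_e·f₀/(v − v_e) = 2 × 4 × 32396/1501 ≈ 173 Hz.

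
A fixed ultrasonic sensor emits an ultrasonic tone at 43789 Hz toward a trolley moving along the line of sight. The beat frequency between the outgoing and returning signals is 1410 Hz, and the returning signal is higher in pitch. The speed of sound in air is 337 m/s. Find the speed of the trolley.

5.3 m/s

Double Doppler shift off a moving reflector: f₂ = f₀ · (v + u)/(v − u) (u > 0 toward emitter).
Returning signal is higher, so f₂ = f₀ + Δf = 43789 + 1410 = 45199 Hz.
Rearranging, u = v · (f₂ − f₀)/(f₂ + f₀) = 337 × 1410/88988 ≈ 5.3 m/s.
So the trolley is moving at 5.3 m/s toward the emitter.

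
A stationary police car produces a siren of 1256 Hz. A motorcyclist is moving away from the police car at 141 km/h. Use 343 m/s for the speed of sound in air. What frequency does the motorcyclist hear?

141 km/h = 39.17 m/s.
Only the observer moves, away from the source, so f' = f · (v − v_o)/v.
f' = 1256 × (343 − 39.17)/343 = 1256 × 303.83/343 ≈ 1113 Hz.

1113 Hz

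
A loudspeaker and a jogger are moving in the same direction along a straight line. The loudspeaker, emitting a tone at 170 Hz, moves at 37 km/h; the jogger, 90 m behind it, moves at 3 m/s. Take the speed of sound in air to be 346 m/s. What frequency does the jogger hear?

167 Hz

37 km/h = 10.28 m/s.
The jogger is behind, so the loudspeaker is moving away from it while the jogger is moving toward the loudspeaker.
General Doppler shift: f' = f · (v + v_o)/(v + v_s).
f' = 170 × (346 + 3)/(346 + 10.28) = 170 × 349/356.28 ≈ 167 Hz.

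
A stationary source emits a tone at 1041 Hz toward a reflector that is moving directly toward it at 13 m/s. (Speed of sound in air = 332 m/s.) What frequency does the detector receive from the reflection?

The reflector first receives the wave as a moving observer: f₁ = f₀ · (v + u)/v = 1041 × (332 + 13)/332 ≈ 1082 Hz.
On reflection it acts as a source moving toward the stationary detector: f₂ = f₁ · v/(v − u) = 1082 × 332/319 ≈ 1126 Hz.
Equivalently f₂ = f₀ · (v + u)/(v − u).

1126 Hz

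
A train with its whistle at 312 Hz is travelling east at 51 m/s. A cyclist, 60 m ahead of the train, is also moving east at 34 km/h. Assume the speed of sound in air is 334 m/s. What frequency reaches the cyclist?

358 Hz

34 km/h = 9.444 m/s.
The cyclist is ahead, so the train is moving toward it while the cyclist is moving away from the train.
With source approaching and observer receding, f' = f · (v − v_o)/(v − v_s).
f' = 312 × (334 − 9.444)/(334 − 51) = 312 × 324.56/283 ≈ 358 Hz.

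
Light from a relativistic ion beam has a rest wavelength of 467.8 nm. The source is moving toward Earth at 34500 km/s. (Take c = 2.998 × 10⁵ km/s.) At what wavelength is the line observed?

416.7 nm

β = v/c = 34500/299800 = 0.1151.
Relativistic Doppler for wavelength: λ' = λ₀ · √((1 − β)/(1 + β)).
λ' = 467.8 × √(0.8849/1.1151) = 467.8 × 0.89084 ≈ 416.7 nm.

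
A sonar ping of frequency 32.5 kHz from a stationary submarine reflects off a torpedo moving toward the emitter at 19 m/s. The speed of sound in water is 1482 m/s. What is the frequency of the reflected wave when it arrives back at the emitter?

At the torpedo (a moving observer), f₁ = f₀ · (v + u)/v = 32.5 × 1501/1482 ≈ 32.9 kHz.
The reflection then acts as a moving source: f₂ = f₁ · v/(v − u) ≈ 33.3 kHz.
Equivalently f₂ = f₀ · (v + u)/(v − u).

33.3 kHz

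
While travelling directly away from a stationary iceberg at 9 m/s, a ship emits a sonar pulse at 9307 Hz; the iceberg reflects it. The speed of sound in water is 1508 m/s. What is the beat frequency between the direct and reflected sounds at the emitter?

The iceberg receives the sound from a moving source: f₁ = f₀ · v/(v + v_e) = 9307 × 1508/1517 ≈ 9251.8 Hz.
On the return leg the ship is a moving observer: f₂ = f₁ · (v − v_e)/v = 9251.8 × 1499/1508 ≈ 9196.6 Hz.
Beat against the emitted tone: |f₂ − f₀| = 2v_e·f₀/(v + v_e) = 2 × 9 × 9307/1517 ≈ 110 Hz.

110 Hz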